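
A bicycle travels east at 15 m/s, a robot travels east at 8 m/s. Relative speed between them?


Given: v_A = 15 m/s east, v_B = 8 m/s east
Both move in the same direction; relative speed = |v_A - v_B|
|15 - 8| = |7|
= 7 m/s

7 m/s


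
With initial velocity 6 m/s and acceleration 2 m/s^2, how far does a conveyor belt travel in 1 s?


Given: v0 = 6 m/s, a = 2 m/s^2, t = 1 s
Using s = v0*t + (1/2)*a*t^2
s = 6*1 + (1/2)*2*1^2
s = 6 + (1/2)*2
s = 6 + 1
s = 7

7 m


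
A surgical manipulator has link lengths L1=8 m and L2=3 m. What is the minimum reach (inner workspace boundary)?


Given: L1 = 8 m, L2 = 3 m
For a 2-link planar arm, min reach = |L1 - L2| (second link folded back)
Min reach = |8 - 3|
Min reach = 5 m

5 m


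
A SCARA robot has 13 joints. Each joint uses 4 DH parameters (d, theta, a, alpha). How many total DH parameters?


Given: 13 joints, 4 DH parameters per joint (d, theta, a, alpha)
Total DH parameters = number_of_joints * 4
Total = 13 * 4
Total = 52

52


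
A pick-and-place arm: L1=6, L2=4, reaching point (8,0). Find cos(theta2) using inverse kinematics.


Given: L1 = 6, L2 = 4, target (x, y) = (8, 0)
Using cos(theta2) = (x^2 + y^2 - L1^2 - L2^2) / (2*L1*L2)
x^2 + y^2 = 8^2 + 0 = 64
L1^2 + L2^2 = 36 + 16 = 52
Numerator = 64 - 52 = 12
Denominator = 2*6*4 = 48
cos(theta2) = 12/48 = 1/4

1/4


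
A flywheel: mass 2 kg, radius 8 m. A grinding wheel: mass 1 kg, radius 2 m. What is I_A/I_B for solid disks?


Given: M1=2 kg, R1=8 m, M2=1 kg, R2=2 m
For a disk: I = (1/2)*M*R^2, so I_A/I_B = (M1*R1^2)/(M2*R2^2)
M1*R1^2 = 2*64 = 128
M2*R2^2 = 1*4 = 4
I_A/I_B = 128/4 = 32

32


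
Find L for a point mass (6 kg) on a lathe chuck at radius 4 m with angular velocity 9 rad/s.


Given: m = 6 kg, r = 4 m, omega = 9 rad/s
For a point mass: I = m*r^2
I = 6*4^2 = 6*16 = 96
L = I*omega = 96*9
L = 864 kg*m^2/s

864 kg*m^2/s


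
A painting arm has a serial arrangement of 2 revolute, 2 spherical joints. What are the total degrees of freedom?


Given: serial robot with 2 revolute, 2 spherical joints
DOF contribution per joint type: revolute=1, prismatic=1, spherical=3, fixed=0
DOF = 2*1 + 2*3
DOF = 8

8


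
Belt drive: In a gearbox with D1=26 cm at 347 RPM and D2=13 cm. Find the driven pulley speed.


Given: D1 = 26 cm, w1 = 347 RPM, D2 = 13 cm
Using D1*w1 = D2*w2
w2 = D1*w1 / D2
w2 = 26*347 / 13
w2 = 9022 / 13
w2 = 694 RPM

694 RPM


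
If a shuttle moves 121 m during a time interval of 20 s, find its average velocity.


Given: distance d = 121 m, time t = 20 s
Using v = d / t
v = 121 / 20
v = 121/20 m/s

121/20 m/s


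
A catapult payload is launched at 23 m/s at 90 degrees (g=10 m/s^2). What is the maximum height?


Given: v0 = 23 m/s, theta = 90 deg, g = 10 m/s^2
sin^2(90) = 1
Using H = v0^2 * sin^2(theta) / (2*g)
H = 23^2 * 1 / (2*10)
H = 529 * 1 / 20
H = 529 / 20
H = 529/20 m

529/20 m


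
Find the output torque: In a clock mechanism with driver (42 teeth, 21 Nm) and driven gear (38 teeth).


Given: N1 = 42, N2 = 38, T1 = 21 Nm
Using T2/T1 = N2/N1
T2 = T1 * N2 / N1
T2 = 21 * 38 / 42
T2 = 798 / 42
T2 = 19 Nm

19 Nm


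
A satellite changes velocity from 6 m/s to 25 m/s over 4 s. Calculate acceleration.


Given: initial velocity v0 = 6 m/s, final velocity v = 25 m/s, time t = 4 s
Using a = (v - v0) / t
a = (25 - 6) / 4
a = 19 / 4
a = 19/4 m/s^2

19/4 m/s^2


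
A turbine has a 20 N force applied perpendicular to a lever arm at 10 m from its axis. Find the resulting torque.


Given: F = 20 N, r = 10 m, angle = 90 deg (perpendicular)
Using tau = F * r * sin(90)
sin(90) = 1
tau = 20 * 10 * 1
tau = 200 Nm

200 Nm


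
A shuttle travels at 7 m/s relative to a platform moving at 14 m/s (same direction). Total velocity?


Given: object velocity = 7 m/s, platform velocity = 14 m/s (same direction)
Using classical velocity addition: v_total = v_object + v_platform
v_total = 7 + 14
v_total = 21 m/s

21 m/s


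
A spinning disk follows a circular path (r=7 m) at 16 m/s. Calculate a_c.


Given: v = 16 m/s, r = 7 m
Using a_c = v^2 / r
a_c = 16^2 / 7
a_c = 256 / 7
a_c = 256/7 m/s^2

256/7 m/s^2


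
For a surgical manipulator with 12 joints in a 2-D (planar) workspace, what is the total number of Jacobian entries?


Given: task space dimension = 2, joints = 12
Jacobian is a 2 x 12 matrix
Total entries = rows * columns
Total = 2 * 12
Total = 24

24


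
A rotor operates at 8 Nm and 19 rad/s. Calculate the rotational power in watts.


Given: tau = 8 Nm, omega = 19 rad/s
Using P = tau * omega
P = 8 * 19
P = 152 W

152 W


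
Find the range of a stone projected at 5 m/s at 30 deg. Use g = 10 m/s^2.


Given: v0 = 5 m/s, theta = 30 deg, g = 10 m/s^2
sin(2*30) = sin(60) = sqrt(3)/2
Using R = v0^2 * sin(2*theta) / g
R = 5^2 * (sqrt(3)/2) / 10
R = 25 * sqrt(3) / 20
R = 5/4*sqrt(3) m

5/4*sqrt(3) m


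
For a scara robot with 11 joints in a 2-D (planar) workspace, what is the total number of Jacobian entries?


Given: task space dimension = 2, joints = 11
Jacobian is a 2 x 11 matrix
Total entries = rows * columns
Total = 2 * 11
Total = 22

22


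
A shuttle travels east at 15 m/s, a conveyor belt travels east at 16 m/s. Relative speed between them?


Given: v_A = 15 m/s east, v_B = 16 m/s east
Both move in the same direction; relative speed = |v_A - v_B|
|15 - 16| = |-1|
= 1 m/s

1 m/s


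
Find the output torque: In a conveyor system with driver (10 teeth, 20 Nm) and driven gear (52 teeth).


Given: N1 = 10, N2 = 52, T1 = 20 Nm
Using T2/T1 = N2/N1
T2 = T1 * N2 / N1
T2 = 20 * 52 / 10
T2 = 1040 / 10
T2 = 104 Nm

104 Nm


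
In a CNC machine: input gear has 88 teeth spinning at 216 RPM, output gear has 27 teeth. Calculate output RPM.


Given: N1 = 88 teeth, w1 = 216 RPM, N2 = 27 teeth
Using N1*w1 = N2*w2
w2 = N1*w1 / N2
w2 = 88*216 / 27
w2 = 19008 / 27
w2 = 704 RPM

704 RPM


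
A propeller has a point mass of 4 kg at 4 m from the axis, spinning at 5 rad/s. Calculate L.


Given: m = 4 kg, r = 4 m, omega = 5 rad/s
For a point mass: I = m*r^2
I = 4*4^2 = 4*16 = 64
L = I*omega = 64*5
L = 320 kg*m^2/s

320 kg*m^2/s


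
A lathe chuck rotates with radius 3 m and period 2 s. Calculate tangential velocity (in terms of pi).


Given: radius r = 3 m, period T = 2 s
Using v = 2*pi*r / T
v = 2*pi*3 / 2
v = 6*pi / 2
v = 3*pi m/s

3*pi m/s


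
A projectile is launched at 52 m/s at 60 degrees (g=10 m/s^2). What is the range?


Given: v0 = 52 m/s, theta = 60 deg, g = 10 m/s^2
sin(2*60) = sin(120) = sqrt(3)/2
Using R = v0^2 * sin(2*theta) / g
R = 52^2 * (sqrt(3)/2) / 10
R = 2704 * sqrt(3) / 20
R = 676/5*sqrt(3) m

676/5*sqrt(3) m


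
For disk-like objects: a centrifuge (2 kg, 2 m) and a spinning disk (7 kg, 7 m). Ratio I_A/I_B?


Given: M1=2 kg, R1=2 m, M2=7 kg, R2=7 m
For a disk: I = (1/2)*M*R^2, so I_A/I_B = (M1*R1^2)/(M2*R2^2)
M1*R1^2 = 2*4 = 8
M2*R2^2 = 7*49 = 343
I_A/I_B = 8/343 = 8/343

8/343


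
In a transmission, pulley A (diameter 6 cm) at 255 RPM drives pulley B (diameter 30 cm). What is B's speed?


Given: D1 = 6 cm, w1 = 255 RPM, D2 = 30 cm
Using D1*w1 = D2*w2
w2 = D1*w1 / D2
w2 = 6*255 / 30
w2 = 1530 / 30
w2 = 51 RPM

51 RPM


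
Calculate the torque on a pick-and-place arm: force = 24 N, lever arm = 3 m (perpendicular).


Given: F = 24 N, r = 3 m, angle = 90 deg (perpendicular)
Using tau = F * r * sin(90)
sin(90) = 1
tau = 24 * 3 * 1
tau = 72 Nm

72 Nm


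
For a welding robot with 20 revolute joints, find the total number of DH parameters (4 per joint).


Given: 20 joints, 4 DH parameters per joint (d, theta, a, alpha)
Total DH parameters = number_of_joints * 4
Total = 20 * 4
Total = 80

80


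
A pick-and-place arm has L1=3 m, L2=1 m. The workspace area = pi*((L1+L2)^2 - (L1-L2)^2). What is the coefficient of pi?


Given: L1 = 3, L2 = 1
(L1+L2)^2 = (4)^2 = 16
(L1-L2)^2 = (2)^2 = 4
Difference = 16 - 4 = 12
This equals 4*L1*L2 = 4*3*1 = 12
Workspace area = 12*pi

12


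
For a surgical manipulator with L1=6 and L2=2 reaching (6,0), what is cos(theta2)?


Given: L1 = 6, L2 = 2, target (x, y) = (6, 0)
Using cos(theta2) = (x^2 + y^2 - L1^2 - L2^2) / (2*L1*L2)
x^2 + y^2 = 6^2 + 0 = 36
L1^2 + L2^2 = 36 + 4 = 40
Numerator = 36 - 40 = -4
Denominator = 2*6*2 = 24
cos(theta2) = -4/24 = -1/6

-1/6


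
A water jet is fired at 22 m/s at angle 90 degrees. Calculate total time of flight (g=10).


Given: v0 = 22 m/s, theta = 90 deg, g = 10 m/s^2
sin(90) = 1
Using T = 2*v0*sin(theta) / g
T = 2*22*1 / 10
T = 44 / 10
T = 22/5 s

22/5 s


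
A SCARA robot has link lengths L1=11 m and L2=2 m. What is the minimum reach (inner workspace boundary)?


Given: L1 = 11 m, L2 = 2 m
For a 2-link planar arm, min reach = |L1 - L2| (second link folded back)
Min reach = |11 - 2|
Min reach = 9 m

9 m


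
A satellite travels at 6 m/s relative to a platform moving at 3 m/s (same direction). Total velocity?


Given: object velocity = 6 m/s, platform velocity = 3 m/s (same direction)
Using classical velocity addition: v_total = v_object + v_platform
v_total = 6 + 3
v_total = 9 m/s

9 m/s


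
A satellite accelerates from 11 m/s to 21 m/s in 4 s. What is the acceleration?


Given: initial velocity v0 = 11 m/s, final velocity v = 21 m/s, time t = 4 s
Using a = (v - v0) / t
a = (21 - 11) / 4
a = 10 / 4
a = 5/2 m/s^2

5/2 m/s^2


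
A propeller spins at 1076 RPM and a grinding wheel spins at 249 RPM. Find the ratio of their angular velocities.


Given: RPM_A = 1076, RPM_B = 249
omega = 2*pi*RPM/60, so omega_A/omega_B = RPM_A / RPM_B
omega_A/omega_B = 1076 / 249
omega_A/omega_B = 1076/249

1076/249


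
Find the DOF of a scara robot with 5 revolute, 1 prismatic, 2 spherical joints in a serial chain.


Given: serial robot with 5 revolute, 1 prismatic, 2 spherical joints
DOF contribution per joint type: revolute=1, prismatic=1, spherical=3, fixed=0
DOF = 5*1 + 1*1 + 2*3
DOF = 12

12


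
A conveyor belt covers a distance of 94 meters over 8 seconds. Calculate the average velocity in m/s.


Given: distance d = 94 m, time t = 8 s
Using v = d / t
v = 94 / 8
v = 47/4 m/s

47/4 m/s


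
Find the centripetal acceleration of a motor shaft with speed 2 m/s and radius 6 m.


Given: v = 2 m/s, r = 6 m
Using a_c = v^2 / r
a_c = 2^2 / 6
a_c = 4 / 6
a_c = 2/3 m/s^2

2/3 m/s^2


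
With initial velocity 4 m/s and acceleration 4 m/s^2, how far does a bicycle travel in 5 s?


Given: v0 = 4 m/s, a = 4 m/s^2, t = 5 s
Using s = v0*t + (1/2)*a*t^2
s = 4*5 + (1/2)*4*5^2
s = 20 + (1/2)*100
s = 20 + 50
s = 70

70 m


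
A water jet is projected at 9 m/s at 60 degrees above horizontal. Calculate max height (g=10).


Given: v0 = 9 m/s, theta = 60 deg, g = 10 m/s^2
sin^2(60) = 3/4
Using H = v0^2 * sin^2(theta) / (2*g)
H = 9^2 * 3/4 / (2*10)
H = 81 * 3/4 / 20
H = 243/4 / 20
H = 243/80 m

243/80 m


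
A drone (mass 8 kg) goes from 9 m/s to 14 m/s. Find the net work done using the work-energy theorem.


Given: m = 8 kg, v0 = 9 m/s, v = 14 m/s
Using W = (1/2)*m*(v^2 - v0^2)
v^2 = 14^2 = 196
v0^2 = 9^2 = 81
v^2 - v0^2 = 196 - 81 = 115
W = (1/2)*8*115 = 460 J

460 J


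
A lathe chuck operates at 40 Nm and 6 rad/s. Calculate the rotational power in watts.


Given: tau = 40 Nm, omega = 6 rad/s
Using P = tau * omega
P = 40 * 6
P = 240 W

240 W


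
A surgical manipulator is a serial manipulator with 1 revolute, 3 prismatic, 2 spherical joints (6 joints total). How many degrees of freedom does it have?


Given: serial robot with 1 revolute, 3 prismatic, 2 spherical joints
DOF contribution per joint type: revolute=1, prismatic=1, spherical=3, fixed=0
DOF = 1*1 + 3*1 + 2*3
DOF = 10

10


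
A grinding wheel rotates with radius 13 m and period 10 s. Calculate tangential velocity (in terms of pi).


Given: radius r = 13 m, period T = 10 s
Using v = 2*pi*r / T
v = 2*pi*13 / 10
v = 26*pi / 10
v = 13/5*pi m/s

13/5*pi m/s


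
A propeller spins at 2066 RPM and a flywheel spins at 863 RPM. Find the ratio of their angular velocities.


Given: RPM_A = 2066, RPM_B = 863
omega = 2*pi*RPM/60, so omega_A/omega_B = RPM_A / RPM_B
omega_A/omega_B = 2066 / 863
omega_A/omega_B = 2066/863

2066/863


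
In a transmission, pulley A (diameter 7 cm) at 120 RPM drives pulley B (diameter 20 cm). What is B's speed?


Given: D1 = 7 cm, w1 = 120 RPM, D2 = 20 cm
Using D1*w1 = D2*w2
w2 = D1*w1 / D2
w2 = 7*120 / 20
w2 = 840 / 20
w2 = 42 RPM

42 RPM


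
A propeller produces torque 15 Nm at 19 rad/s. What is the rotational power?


Given: tau = 15 Nm, omega = 19 rad/s
Using P = tau * omega
P = 15 * 19
P = 285 W

285 W


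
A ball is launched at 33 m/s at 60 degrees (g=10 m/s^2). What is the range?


Given: v0 = 33 m/s, theta = 60 deg, g = 10 m/s^2
sin(2*60) = sin(120) = sqrt(3)/2
Using R = v0^2 * sin(2*theta) / g
R = 33^2 * (sqrt(3)/2) / 10
R = 1089 * sqrt(3) / 20
R = 1089/20*sqrt(3) m

1089/20*sqrt(3) m


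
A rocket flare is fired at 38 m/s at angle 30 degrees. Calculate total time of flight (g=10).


Given: v0 = 38 m/s, theta = 30 deg, g = 10 m/s^2
sin(30) = 1/2
Using T = 2*v0*sin(theta) / g
T = 2*38*1/2 / 10
T = 38 / 10
T = 19/5 s

19/5 s


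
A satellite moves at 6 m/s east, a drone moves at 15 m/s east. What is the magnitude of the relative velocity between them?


Given: v_A = 6 m/s east, v_B = 15 m/s east
Both move in the same direction; relative speed = |v_A - v_B|
|6 - 15| = |-9|
= 9 m/s

9 m/s


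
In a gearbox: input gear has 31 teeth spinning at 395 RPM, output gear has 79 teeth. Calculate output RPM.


Given: N1 = 31 teeth, w1 = 395 RPM, N2 = 79 teeth
Using N1*w1 = N2*w2
w2 = N1*w1 / N2
w2 = 31*395 / 79
w2 = 12245 / 79
w2 = 155 RPM

155 RPM


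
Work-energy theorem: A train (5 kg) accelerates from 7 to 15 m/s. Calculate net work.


Given: m = 5 kg, v0 = 7 m/s, v = 15 m/s
Using W = (1/2)*m*(v^2 - v0^2)
v^2 = 15^2 = 225
v0^2 = 7^2 = 49
v^2 - v0^2 = 225 - 49 = 176
W = (1/2)*5*176 = 440 J

440 J


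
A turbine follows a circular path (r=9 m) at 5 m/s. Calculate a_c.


Given: v = 5 m/s, r = 9 m
Using a_c = v^2 / r
a_c = 5^2 / 9
a_c = 25 / 9
a_c = 25/9 m/s^2

25/9 m/s^2


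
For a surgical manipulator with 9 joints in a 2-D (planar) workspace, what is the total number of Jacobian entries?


Given: task space dimension = 2, joints = 9
Jacobian is a 2 x 9 matrix
Total entries = rows * columns
Total = 2 * 9
Total = 18

18


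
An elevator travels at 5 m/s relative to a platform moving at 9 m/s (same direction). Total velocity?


Given: object velocity = 5 m/s, platform velocity = 9 m/s (same direction)
Using classical velocity addition: v_total = v_object + v_platform
v_total = 5 + 9
v_total = 14 m/s

14 m/s


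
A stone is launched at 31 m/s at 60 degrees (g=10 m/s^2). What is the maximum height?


Given: v0 = 31 m/s, theta = 60 deg, g = 10 m/s^2
sin^2(60) = 3/4
Using H = v0^2 * sin^2(theta) / (2*g)
H = 31^2 * 3/4 / (2*10)
H = 961 * 3/4 / 20
H = 2883/4 / 20
H = 2883/80 m

2883/80 m


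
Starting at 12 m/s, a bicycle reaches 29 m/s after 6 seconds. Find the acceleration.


Given: initial velocity v0 = 12 m/s, final velocity v = 29 m/s, time t = 6 s
Using a = (v - v0) / t
a = (29 - 12) / 6
a = 17 / 6
a = 17/6 m/s^2

17/6 m/s^2


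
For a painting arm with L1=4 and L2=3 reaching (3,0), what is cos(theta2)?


Given: L1 = 4, L2 = 3, target (x, y) = (3, 0)
Using cos(theta2) = (x^2 + y^2 - L1^2 - L2^2) / (2*L1*L2)
x^2 + y^2 = 3^2 + 0 = 9
L1^2 + L2^2 = 16 + 9 = 25
Numerator = 9 - 25 = -16
Denominator = 2*4*3 = 24
cos(theta2) = -16/24 = -2/3

-2/3


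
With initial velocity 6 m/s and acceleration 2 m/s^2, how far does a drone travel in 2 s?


Given: v0 = 6 m/s, a = 2 m/s^2, t = 2 s
Using s = v0*t + (1/2)*a*t^2
s = 6*2 + (1/2)*2*2^2
s = 12 + (1/2)*8
s = 12 + 4
s = 16

16 m


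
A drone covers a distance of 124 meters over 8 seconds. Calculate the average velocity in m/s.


Given: distance d = 124 m, time t = 8 s
Using v = d / t
v = 124 / 8
v = 31/2 m/s

31/2 m/s


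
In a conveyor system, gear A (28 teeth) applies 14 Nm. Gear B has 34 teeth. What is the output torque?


Given: N1 = 28, N2 = 34, T1 = 14 Nm
Using T2/T1 = N2/N1
T2 = T1 * N2 / N1
T2 = 14 * 34 / 28
T2 = 476 / 28
T2 = 17 Nm

17 Nm


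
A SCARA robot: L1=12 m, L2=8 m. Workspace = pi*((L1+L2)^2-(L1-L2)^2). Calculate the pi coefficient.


Given: L1 = 12, L2 = 8
(L1+L2)^2 = (20)^2 = 400
(L1-L2)^2 = (4)^2 = 16
Difference = 400 - 16 = 384
This equals 4*L1*L2 = 4*12*8 = 384
Workspace area = 384*pi

384


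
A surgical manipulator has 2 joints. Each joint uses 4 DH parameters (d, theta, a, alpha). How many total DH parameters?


Given: 2 joints, 4 DH parameters per joint (d, theta, a, alpha)
Total DH parameters = number_of_joints * 4
Total = 2 * 4
Total = 8

8


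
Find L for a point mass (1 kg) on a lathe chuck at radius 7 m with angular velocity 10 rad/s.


Given: m = 1 kg, r = 7 m, omega = 10 rad/s
For a point mass: I = m*r^2
I = 1*7^2 = 1*49 = 49
L = I*omega = 49*10
L = 490 kg*m^2/s

490 kg*m^2/s


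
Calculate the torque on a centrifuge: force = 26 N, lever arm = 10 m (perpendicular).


Given: F = 26 N, r = 10 m, angle = 90 deg (perpendicular)
Using tau = F * r * sin(90)
sin(90) = 1
tau = 26 * 10 * 1
tau = 260 Nm

260 Nm


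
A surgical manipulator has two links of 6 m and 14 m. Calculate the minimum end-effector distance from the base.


Given: L1 = 6 m, L2 = 14 m
For a 2-link planar arm, min reach = |L1 - L2| (second link folded back)
Min reach = |6 - 14|
Min reach = 8 m

8 m


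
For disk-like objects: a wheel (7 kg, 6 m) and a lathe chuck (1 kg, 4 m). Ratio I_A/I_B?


Given: M1=7 kg, R1=6 m, M2=1 kg, R2=4 m
For a disk: I = (1/2)*M*R^2, so I_A/I_B = (M1*R1^2)/(M2*R2^2)
M1*R1^2 = 7*36 = 252
M2*R2^2 = 1*16 = 16
I_A/I_B = 252/16 = 63/4

63/4


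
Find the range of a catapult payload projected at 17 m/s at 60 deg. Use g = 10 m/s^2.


Given: v0 = 17 m/s, theta = 60 deg, g = 10 m/s^2
sin(2*60) = sin(120) = sqrt(3)/2
Using R = v0^2 * sin(2*theta) / g
R = 17^2 * (sqrt(3)/2) / 10
R = 289 * sqrt(3) / 20
R = 289/20*sqrt(3) m

289/20*sqrt(3) m


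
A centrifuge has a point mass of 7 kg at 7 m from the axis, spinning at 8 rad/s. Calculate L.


Given: m = 7 kg, r = 7 m, omega = 8 rad/s
For a point mass: I = m*r^2
I = 7*7^2 = 7*49 = 343
L = I*omega = 343*8
L = 2744 kg*m^2/s

2744 kg*m^2/s


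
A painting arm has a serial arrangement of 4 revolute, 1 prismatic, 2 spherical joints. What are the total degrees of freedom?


Given: serial robot with 4 revolute, 1 prismatic, 2 spherical joints
DOF contribution per joint type: revolute=1, prismatic=1, spherical=3, fixed=0
DOF = 4*1 + 1*1 + 2*3
DOF = 11

11


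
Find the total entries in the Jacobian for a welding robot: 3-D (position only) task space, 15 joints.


Given: task space dimension = 3, joints = 15
Jacobian is a 3 x 15 matrix
Total entries = rows * columns
Total = 3 * 15
Total = 45

45


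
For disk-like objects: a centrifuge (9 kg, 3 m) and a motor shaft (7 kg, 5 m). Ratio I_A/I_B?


Given: M1=9 kg, R1=3 m, M2=7 kg, R2=5 m
For a disk: I = (1/2)*M*R^2, so I_A/I_B = (M1*R1^2)/(M2*R2^2)
M1*R1^2 = 9*9 = 81
M2*R2^2 = 7*25 = 175
I_A/I_B = 81/175 = 81/175

81/175


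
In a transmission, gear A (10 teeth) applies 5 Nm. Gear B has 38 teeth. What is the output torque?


Given: N1 = 10, N2 = 38, T1 = 5 Nm
Using T2/T1 = N2/N1
T2 = T1 * N2 / N1
T2 = 5 * 38 / 10
T2 = 190 / 10
T2 = 19 Nm

19 Nm


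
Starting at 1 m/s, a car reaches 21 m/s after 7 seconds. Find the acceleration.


Given: initial velocity v0 = 1 m/s, final velocity v = 21 m/s, time t = 7 s
Using a = (v - v0) / t
a = (21 - 1) / 7
a = 20 / 7
a = 20/7 m/s^2

20/7 m/s^2


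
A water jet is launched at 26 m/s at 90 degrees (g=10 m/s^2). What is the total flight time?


Given: v0 = 26 m/s, theta = 90 deg, g = 10 m/s^2
sin(90) = 1
Using T = 2*v0*sin(theta) / g
T = 2*26*1 / 10
T = 52 / 10
T = 26/5 s

26/5 s


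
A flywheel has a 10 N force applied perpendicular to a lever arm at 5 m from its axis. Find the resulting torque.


Given: F = 10 N, r = 5 m, angle = 90 deg (perpendicular)
Using tau = F * r * sin(90)
sin(90) = 1
tau = 10 * 5 * 1
tau = 50 Nm

50 Nm


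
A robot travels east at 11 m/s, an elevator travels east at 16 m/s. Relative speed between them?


Given: v_A = 11 m/s east, v_B = 16 m/s east
Both move in the same direction; relative speed = |v_A - v_B|
|11 - 16| = |-5|
= 5 m/s

5 m/s


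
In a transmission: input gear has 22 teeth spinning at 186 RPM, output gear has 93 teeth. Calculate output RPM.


Given: N1 = 22 teeth, w1 = 186 RPM, N2 = 93 teeth
Using N1*w1 = N2*w2
w2 = N1*w1 / N2
w2 = 22*186 / 93
w2 = 4092 / 93
w2 = 44 RPM

44 RPM


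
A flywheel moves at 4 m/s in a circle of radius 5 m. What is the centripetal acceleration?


Given: v = 4 m/s, r = 5 m
Using a_c = v^2 / r
a_c = 4^2 / 5
a_c = 16 / 5
a_c = 16/5 m/s^2

16/5 m/s^2


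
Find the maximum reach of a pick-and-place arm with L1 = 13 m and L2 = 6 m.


Given: L1 = 13 m, L2 = 6 m
For a 2-link planar arm, max reach = L1 + L2 (fully extended)
Max reach = 13 + 6
Max reach = 19 m

19 m


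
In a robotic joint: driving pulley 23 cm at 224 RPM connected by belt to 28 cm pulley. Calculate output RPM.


Given: D1 = 23 cm, w1 = 224 RPM, D2 = 28 cm
Using D1*w1 = D2*w2
w2 = D1*w1 / D2
w2 = 23*224 / 28
w2 = 5152 / 28
w2 = 184 RPM

184 RPM


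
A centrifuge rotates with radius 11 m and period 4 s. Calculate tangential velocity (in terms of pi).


Given: radius r = 11 m, period T = 4 s
Using v = 2*pi*r / T
v = 2*pi*11 / 4
v = 22*pi / 4
v = 11/2*pi m/s

11/2*pi m/s


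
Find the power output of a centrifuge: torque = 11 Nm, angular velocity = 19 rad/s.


Given: tau = 11 Nm, omega = 19 rad/s
Using P = tau * omega
P = 11 * 19
P = 209 W

209 W


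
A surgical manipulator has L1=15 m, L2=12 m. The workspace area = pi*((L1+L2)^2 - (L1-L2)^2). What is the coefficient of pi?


Given: L1 = 15, L2 = 12
(L1+L2)^2 = (27)^2 = 729
(L1-L2)^2 = (3)^2 = 9
Difference = 729 - 9 = 720
This equals 4*L1*L2 = 4*15*12 = 720
Workspace area = 720*pi

720


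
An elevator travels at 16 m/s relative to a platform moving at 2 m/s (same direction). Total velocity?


Given: object velocity = 16 m/s, platform velocity = 2 m/s (same direction)
Using classical velocity addition: v_total = v_object + v_platform
v_total = 16 + 2
v_total = 18 m/s

18 m/s


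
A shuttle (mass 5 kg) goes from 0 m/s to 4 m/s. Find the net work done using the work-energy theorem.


Given: m = 5 kg, v0 = 0 m/s, v = 4 m/s
Using W = (1/2)*m*(v^2 - v0^2)
v^2 = 4^2 = 16
v0^2 = 0^2 = 0
v^2 - v0^2 = 16 - 0 = 16
W = (1/2)*5*16 = 40 J

40 J


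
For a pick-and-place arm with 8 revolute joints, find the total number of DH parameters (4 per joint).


Given: 8 joints, 4 DH parameters per joint (d, theta, a, alpha)
Total DH parameters = number_of_joints * 4
Total = 8 * 4
Total = 32

32


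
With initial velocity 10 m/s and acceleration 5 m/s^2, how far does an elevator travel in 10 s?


Given: v0 = 10 m/s, a = 5 m/s^2, t = 10 s
Using s = v0*t + (1/2)*a*t^2
s = 10*10 + (1/2)*5*10^2
s = 100 + (1/2)*500
s = 100 + 250
s = 350

350 m


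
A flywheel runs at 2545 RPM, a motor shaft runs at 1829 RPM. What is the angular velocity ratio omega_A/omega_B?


Given: RPM_A = 2545, RPM_B = 1829
omega = 2*pi*RPM/60, so omega_A/omega_B = RPM_A / RPM_B
omega_A/omega_B = 2545 / 1829
omega_A/omega_B = 2545/1829

2545/1829


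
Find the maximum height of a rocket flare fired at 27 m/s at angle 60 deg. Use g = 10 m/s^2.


Given: v0 = 27 m/s, theta = 60 deg, g = 10 m/s^2
sin^2(60) = 3/4
Using H = v0^2 * sin^2(theta) / (2*g)
H = 27^2 * 3/4 / (2*10)
H = 729 * 3/4 / 20
H = 2187/4 / 20
H = 2187/80 m

2187/80 m


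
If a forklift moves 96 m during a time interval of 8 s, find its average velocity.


Given: distance d = 96 m, time t = 8 s
Using v = d / t
v = 96 / 8
v = 12 m/s

12 m/s


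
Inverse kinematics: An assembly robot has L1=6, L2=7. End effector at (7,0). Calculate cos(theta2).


Given: L1 = 6, L2 = 7, target (x, y) = (7, 0)
Using cos(theta2) = (x^2 + y^2 - L1^2 - L2^2) / (2*L1*L2)
x^2 + y^2 = 7^2 + 0 = 49
L1^2 + L2^2 = 36 + 49 = 85
Numerator = 49 - 85 = -36
Denominator = 2*6*7 = 84
cos(theta2) = -36/84 = -3/7

-3/7


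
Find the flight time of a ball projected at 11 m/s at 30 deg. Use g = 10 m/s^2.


Given: v0 = 11 m/s, theta = 30 deg, g = 10 m/s^2
sin(30) = 1/2
Using T = 2*v0*sin(theta) / g
T = 2*11*1/2 / 10
T = 11 / 10
T = 11/10 s

11/10 s


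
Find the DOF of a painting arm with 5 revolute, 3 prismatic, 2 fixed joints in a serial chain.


Given: serial robot with 5 revolute, 3 prismatic, 2 fixed joints
DOF contribution per joint type: revolute=1, prismatic=1, spherical=3, fixed=0
DOF = 5*1 + 3*1 + 2*0
DOF = 8

8


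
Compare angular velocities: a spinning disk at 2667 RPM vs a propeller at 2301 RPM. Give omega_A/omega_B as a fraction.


Given: RPM_A = 2667, RPM_B = 2301
omega = 2*pi*RPM/60, so omega_A/omega_B = RPM_A / RPM_B
omega_A/omega_B = 2667 / 2301
omega_A/omega_B = 889/767

889/767


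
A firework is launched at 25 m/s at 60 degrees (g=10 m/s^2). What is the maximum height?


Given: v0 = 25 m/s, theta = 60 deg, g = 10 m/s^2
sin^2(60) = 3/4
Using H = v0^2 * sin^2(theta) / (2*g)
H = 25^2 * 3/4 / (2*10)
H = 625 * 3/4 / 20
H = 1875/4 / 20
H = 375/16 m

375/16 m


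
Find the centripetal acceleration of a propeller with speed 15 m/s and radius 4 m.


Given: v = 15 m/s, r = 4 m
Using a_c = v^2 / r
a_c = 15^2 / 4
a_c = 225 / 4
a_c = 225/4 m/s^2

225/4 m/s^2


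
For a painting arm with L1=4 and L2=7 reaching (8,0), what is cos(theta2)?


Given: L1 = 4, L2 = 7, target (x, y) = (8, 0)
Using cos(theta2) = (x^2 + y^2 - L1^2 - L2^2) / (2*L1*L2)
x^2 + y^2 = 8^2 + 0 = 64
L1^2 + L2^2 = 16 + 49 = 65
Numerator = 64 - 65 = -1
Denominator = 2*4*7 = 56
cos(theta2) = -1/56 = -1/56

-1/56


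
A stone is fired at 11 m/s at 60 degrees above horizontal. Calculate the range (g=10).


Given: v0 = 11 m/s, theta = 60 deg, g = 10 m/s^2
sin(2*60) = sin(120) = sqrt(3)/2
Using R = v0^2 * sin(2*theta) / g
R = 11^2 * (sqrt(3)/2) / 10
R = 121 * sqrt(3) / 20
R = 121/20*sqrt(3) m

121/20*sqrt(3) m


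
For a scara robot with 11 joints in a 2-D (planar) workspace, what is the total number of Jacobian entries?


Given: task space dimension = 2, joints = 11
Jacobian is a 2 x 11 matrix
Total entries = rows * columns
Total = 2 * 11
Total = 22

22


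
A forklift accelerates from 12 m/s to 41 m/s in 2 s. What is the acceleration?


Given: initial velocity v0 = 12 m/s, final velocity v = 41 m/s, time t = 2 s
Using a = (v - v0) / t
a = (41 - 12) / 2
a = 29 / 2
a = 29/2 m/s^2

29/2 m/s^2


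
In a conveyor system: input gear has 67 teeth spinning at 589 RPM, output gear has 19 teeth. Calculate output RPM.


Given: N1 = 67 teeth, w1 = 589 RPM, N2 = 19 teeth
Using N1*w1 = N2*w2
w2 = N1*w1 / N2
w2 = 67*589 / 19
w2 = 39463 / 19
w2 = 2077 RPM

2077 RPM


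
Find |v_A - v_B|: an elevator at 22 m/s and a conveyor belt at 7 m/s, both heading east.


Given: v_A = 22 m/s east, v_B = 7 m/s east
Both move in the same direction; relative speed = |v_A - v_B|
|22 - 7| = |15|
= 15 m/s

15 m/s


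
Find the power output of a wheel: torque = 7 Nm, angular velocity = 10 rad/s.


Given: tau = 7 Nm, omega = 10 rad/s
Using P = tau * omega
P = 7 * 10
P = 70 W

70 W


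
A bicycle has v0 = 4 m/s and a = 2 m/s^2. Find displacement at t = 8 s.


Given: v0 = 4 m/s, a = 2 m/s^2, t = 8 s
Using s = v0*t + (1/2)*a*t^2
s = 4*8 + (1/2)*2*8^2
s = 32 + (1/2)*128
s = 32 + 64
s = 96

96 m


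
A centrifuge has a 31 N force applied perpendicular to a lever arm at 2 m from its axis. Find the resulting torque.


Given: F = 31 N, r = 2 m, angle = 90 deg (perpendicular)
Using tau = F * r * sin(90)
sin(90) = 1
tau = 31 * 2 * 1
tau = 62 Nm

62 Nm


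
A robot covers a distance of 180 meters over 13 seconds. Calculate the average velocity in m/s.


Given: distance d = 180 m, time t = 13 s
Using v = d / t
v = 180 / 13
v = 180/13 m/s

180/13 m/s


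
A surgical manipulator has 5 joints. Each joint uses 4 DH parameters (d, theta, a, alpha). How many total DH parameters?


Given: 5 joints, 4 DH parameters per joint (d, theta, a, alpha)
Total DH parameters = number_of_joints * 4
Total = 5 * 4
Total = 20

20


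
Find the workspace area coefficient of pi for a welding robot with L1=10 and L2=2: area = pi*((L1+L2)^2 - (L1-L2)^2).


Given: L1 = 10, L2 = 2
(L1+L2)^2 = (12)^2 = 144
(L1-L2)^2 = (8)^2 = 64
Difference = 144 - 64 = 80
This equals 4*L1*L2 = 4*10*2 = 80
Workspace area = 80*pi

80


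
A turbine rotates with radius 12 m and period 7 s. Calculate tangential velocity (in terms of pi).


Given: radius r = 12 m, period T = 7 s
Using v = 2*pi*r / T
v = 2*pi*12 / 7
v = 24*pi / 7
v = 24/7*pi m/s

24/7*pi m/s


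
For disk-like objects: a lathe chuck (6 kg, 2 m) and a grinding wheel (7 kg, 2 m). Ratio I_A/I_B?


Given: M1=6 kg, R1=2 m, M2=7 kg, R2=2 m
For a disk: I = (1/2)*M*R^2, so I_A/I_B = (M1*R1^2)/(M2*R2^2)
M1*R1^2 = 6*4 = 24
M2*R2^2 = 7*4 = 28
I_A/I_B = 24/28 = 6/7

6/7


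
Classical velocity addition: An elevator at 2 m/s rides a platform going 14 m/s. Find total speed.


Given: object velocity = 2 m/s, platform velocity = 14 m/s (same direction)
Using classical velocity addition: v_total = v_object + v_platform
v_total = 2 + 14
v_total = 16 m/s

16 m/s


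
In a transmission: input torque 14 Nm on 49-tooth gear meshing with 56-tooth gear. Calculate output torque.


Given: N1 = 49, N2 = 56, T1 = 14 Nm
Using T2/T1 = N2/N1
T2 = T1 * N2 / N1
T2 = 14 * 56 / 49
T2 = 784 / 49
T2 = 16 Nm

16 Nm


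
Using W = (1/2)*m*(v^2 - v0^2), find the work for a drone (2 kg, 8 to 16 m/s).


Given: m = 2 kg, v0 = 8 m/s, v = 16 m/s
Using W = (1/2)*m*(v^2 - v0^2)
v^2 = 16^2 = 256
v0^2 = 8^2 = 64
v^2 - v0^2 = 256 - 64 = 192
W = (1/2)*2*192 = 192 J

192 J


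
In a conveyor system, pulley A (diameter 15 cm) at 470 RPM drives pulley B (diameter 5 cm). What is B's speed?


Given: D1 = 15 cm, w1 = 470 RPM, D2 = 5 cm
Using D1*w1 = D2*w2
w2 = D1*w1 / D2
w2 = 15*470 / 5
w2 = 7050 / 5
w2 = 1410 RPM

1410 RPM


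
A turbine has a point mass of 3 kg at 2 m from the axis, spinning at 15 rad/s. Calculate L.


Given: m = 3 kg, r = 2 m, omega = 15 rad/s
For a point mass: I = m*r^2
I = 3*2^2 = 3*4 = 12
L = I*omega = 12*15
L = 180 kg*m^2/s

180 kg*m^2/s


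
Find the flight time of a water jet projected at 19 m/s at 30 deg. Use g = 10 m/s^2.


Given: v0 = 19 m/s, theta = 30 deg, g = 10 m/s^2
sin(30) = 1/2
Using T = 2*v0*sin(theta) / g
T = 2*19*1/2 / 10
T = 19 / 10
T = 19/10 s

19/10 s


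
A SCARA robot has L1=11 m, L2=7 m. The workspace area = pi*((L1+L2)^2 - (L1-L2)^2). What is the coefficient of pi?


Given: L1 = 11, L2 = 7
(L1+L2)^2 = (18)^2 = 324
(L1-L2)^2 = (4)^2 = 16
Difference = 324 - 16 = 308
This equals 4*L1*L2 = 4*11*7 = 308
Workspace area = 308*pi

308


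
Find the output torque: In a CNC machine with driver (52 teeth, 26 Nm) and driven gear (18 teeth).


Given: N1 = 52, N2 = 18, T1 = 26 Nm
Using T2/T1 = N2/N1
T2 = T1 * N2 / N1
T2 = 26 * 18 / 52
T2 = 468 / 52
T2 = 9 Nm

9 Nm


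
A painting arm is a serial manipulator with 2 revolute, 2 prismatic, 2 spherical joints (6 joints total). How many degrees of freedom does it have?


Given: serial robot with 2 revolute, 2 prismatic, 2 spherical joints
DOF contribution per joint type: revolute=1, prismatic=1, spherical=3, fixed=0
DOF = 2*1 + 2*1 + 2*3
DOF = 10

10


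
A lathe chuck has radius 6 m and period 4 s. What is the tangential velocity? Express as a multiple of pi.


Given: radius r = 6 m, period T = 4 s
Using v = 2*pi*r / T
v = 2*pi*6 / 4
v = 12*pi / 4
v = 3*pi m/s

3*pi m/s


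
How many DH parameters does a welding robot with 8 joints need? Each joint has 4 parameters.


Given: 8 joints, 4 DH parameters per joint (d, theta, a, alpha)
Total DH parameters = number_of_joints * 4
Total = 8 * 4
Total = 32

32


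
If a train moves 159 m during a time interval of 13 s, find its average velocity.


Given: distance d = 159 m, time t = 13 s
Using v = d / t
v = 159 / 13
v = 159/13 m/s

159/13 m/s


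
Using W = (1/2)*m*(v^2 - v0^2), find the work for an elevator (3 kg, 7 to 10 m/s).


Given: m = 3 kg, v0 = 7 m/s, v = 10 m/s
Using W = (1/2)*m*(v^2 - v0^2)
v^2 = 10^2 = 100
v0^2 = 7^2 = 49
v^2 - v0^2 = 100 - 49 = 51
W = (1/2)*3*51 = 153/2 J

153/2 J


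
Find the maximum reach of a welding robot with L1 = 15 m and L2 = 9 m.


Given: L1 = 15 m, L2 = 9 m
For a 2-link planar arm, max reach = L1 + L2 (fully extended)
Max reach = 15 + 9
Max reach = 24 m

24 m


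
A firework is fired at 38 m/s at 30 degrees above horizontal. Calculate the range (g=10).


Given: v0 = 38 m/s, theta = 30 deg, g = 10 m/s^2
sin(2*30) = sin(60) = sqrt(3)/2
Using R = v0^2 * sin(2*theta) / g
R = 38^2 * (sqrt(3)/2) / 10
R = 1444 * sqrt(3) / 20
R = 361/5*sqrt(3) m

361/5*sqrt(3) m


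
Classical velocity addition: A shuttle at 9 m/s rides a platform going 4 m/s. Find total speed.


Given: object velocity = 9 m/s, platform velocity = 4 m/s (same direction)
Using classical velocity addition: v_total = v_object + v_platform
v_total = 9 + 4
v_total = 13 m/s

13 m/s


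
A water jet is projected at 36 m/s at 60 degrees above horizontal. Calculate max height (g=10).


Given: v0 = 36 m/s, theta = 60 deg, g = 10 m/s^2
sin^2(60) = 3/4
Using H = v0^2 * sin^2(theta) / (2*g)
H = 36^2 * 3/4 / (2*10)
H = 1296 * 3/4 / 20
H = 972 / 20
H = 243/5 m

243/5 m


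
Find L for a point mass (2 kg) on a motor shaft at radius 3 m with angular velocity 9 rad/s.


Given: m = 2 kg, r = 3 m, omega = 9 rad/s
For a point mass: I = m*r^2
I = 2*3^2 = 2*9 = 18
L = I*omega = 18*9
L = 162 kg*m^2/s

162 kg*m^2/s


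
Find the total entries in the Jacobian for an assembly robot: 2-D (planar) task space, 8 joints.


Given: task space dimension = 2, joints = 8
Jacobian is a 2 x 8 matrix
Total entries = rows * columns
Total = 2 * 8
Total = 16

16


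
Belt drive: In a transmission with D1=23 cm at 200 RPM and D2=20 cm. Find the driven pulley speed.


Given: D1 = 23 cm, w1 = 200 RPM, D2 = 20 cm
Using D1*w1 = D2*w2
w2 = D1*w1 / D2
w2 = 23*200 / 20
w2 = 4600 / 20
w2 = 230 RPM

230 RPM


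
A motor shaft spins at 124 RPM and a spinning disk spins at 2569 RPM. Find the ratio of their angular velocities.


Given: RPM_A = 124, RPM_B = 2569
omega = 2*pi*RPM/60, so omega_A/omega_B = RPM_A / RPM_B
omega_A/omega_B = 124 / 2569
omega_A/omega_B = 124/2569

124/2569


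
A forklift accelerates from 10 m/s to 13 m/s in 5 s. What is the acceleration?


Given: initial velocity v0 = 10 m/s, final velocity v = 13 m/s, time t = 5 s
Using a = (v - v0) / t
a = (13 - 10) / 5
a = 3 / 5
a = 3/5 m/s^2

3/5 m/s^2


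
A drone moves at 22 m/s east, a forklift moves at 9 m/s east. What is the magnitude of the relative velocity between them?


Given: v_A = 22 m/s east, v_B = 9 m/s east
Both move in the same direction; relative speed = |v_A - v_B|
|22 - 9| = |13|
= 13 m/s

13 m/s


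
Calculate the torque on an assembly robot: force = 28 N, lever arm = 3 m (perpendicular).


Given: F = 28 N, r = 3 m, angle = 90 deg (perpendicular)
Using tau = F * r * sin(90)
sin(90) = 1
tau = 28 * 3 * 1
tau = 84 Nm

84 Nm


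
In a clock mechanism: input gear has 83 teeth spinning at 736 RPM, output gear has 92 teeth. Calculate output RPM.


Given: N1 = 83 teeth, w1 = 736 RPM, N2 = 92 teeth
Using N1*w1 = N2*w2
w2 = N1*w1 / N2
w2 = 83*736 / 92
w2 = 61088 / 92
w2 = 664 RPM

664 RPM


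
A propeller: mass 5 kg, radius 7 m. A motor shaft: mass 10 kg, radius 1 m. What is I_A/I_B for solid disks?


Given: M1=5 kg, R1=7 m, M2=10 kg, R2=1 m
For a disk: I = (1/2)*M*R^2, so I_A/I_B = (M1*R1^2)/(M2*R2^2)
M1*R1^2 = 5*49 = 245
M2*R2^2 = 10*1 = 10
I_A/I_B = 245/10 = 49/2

49/2


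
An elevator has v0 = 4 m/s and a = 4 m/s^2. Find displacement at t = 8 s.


Given: v0 = 4 m/s, a = 4 m/s^2, t = 8 s
Using s = v0*t + (1/2)*a*t^2
s = 4*8 + (1/2)*4*8^2
s = 32 + (1/2)*256
s = 32 + 128
s = 160

160 m


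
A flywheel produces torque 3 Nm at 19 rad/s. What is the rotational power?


Given: tau = 3 Nm, omega = 19 rad/s
Using P = tau * omega
P = 3 * 19
P = 57 W

57 W


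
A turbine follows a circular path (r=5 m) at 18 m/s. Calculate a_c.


Given: v = 18 m/s, r = 5 m
Using a_c = v^2 / r
a_c = 18^2 / 5
a_c = 324 / 5
a_c = 324/5 m/s^2

324/5 m/s^2


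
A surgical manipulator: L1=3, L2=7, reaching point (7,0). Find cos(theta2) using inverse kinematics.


Given: L1 = 3, L2 = 7, target (x, y) = (7, 0)
Using cos(theta2) = (x^2 + y^2 - L1^2 - L2^2) / (2*L1*L2)
x^2 + y^2 = 7^2 + 0 = 49
L1^2 + L2^2 = 9 + 49 = 58
Numerator = 49 - 58 = -9
Denominator = 2*3*7 = 42
cos(theta2) = -9/42 = -3/14

-3/14


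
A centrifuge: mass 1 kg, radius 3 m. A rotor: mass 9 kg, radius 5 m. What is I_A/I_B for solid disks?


Given: M1=1 kg, R1=3 m, M2=9 kg, R2=5 m
For a disk: I = (1/2)*M*R^2, so I_A/I_B = (M1*R1^2)/(M2*R2^2)
M1*R1^2 = 1*9 = 9
M2*R2^2 = 9*25 = 225
I_A/I_B = 9/225 = 1/25

1/25


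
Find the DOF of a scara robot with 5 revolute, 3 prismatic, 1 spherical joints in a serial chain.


Given: serial robot with 5 revolute, 3 prismatic, 1 spherical joints
DOF contribution per joint type: revolute=1, prismatic=1, spherical=3, fixed=0
DOF = 5*1 + 3*1 + 1*3
DOF = 11

11


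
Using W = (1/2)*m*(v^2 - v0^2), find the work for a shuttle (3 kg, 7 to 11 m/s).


Given: m = 3 kg, v0 = 7 m/s, v = 11 m/s
Using W = (1/2)*m*(v^2 - v0^2)
v^2 = 11^2 = 121
v0^2 = 7^2 = 49
v^2 - v0^2 = 121 - 49 = 72
W = (1/2)*3*72 = 108 J

108 J


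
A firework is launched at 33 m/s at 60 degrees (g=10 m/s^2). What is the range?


Given: v0 = 33 m/s, theta = 60 deg, g = 10 m/s^2
sin(2*60) = sin(120) = sqrt(3)/2
Using R = v0^2 * sin(2*theta) / g
R = 33^2 * (sqrt(3)/2) / 10
R = 1089 * sqrt(3) / 20
R = 1089/20*sqrt(3) m

1089/20*sqrt(3) m


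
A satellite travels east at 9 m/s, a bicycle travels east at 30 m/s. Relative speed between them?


Given: v_A = 9 m/s east, v_B = 30 m/s east
Both move in the same direction; relative speed = |v_A - v_B|
|9 - 30| = |-21|
= 21 m/s

21 m/s


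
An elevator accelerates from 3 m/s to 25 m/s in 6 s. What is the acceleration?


Given: initial velocity v0 = 3 m/s, final velocity v = 25 m/s, time t = 6 s
Using a = (v - v0) / t
a = (25 - 3) / 6
a = 22 / 6
a = 11/3 m/s^2

11/3 m/s^2


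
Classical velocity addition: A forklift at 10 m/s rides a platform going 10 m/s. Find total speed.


Given: object velocity = 10 m/s, platform velocity = 10 m/s (same direction)
Using classical velocity addition: v_total = v_object + v_platform
v_total = 10 + 10
v_total = 20 m/s

20 m/s


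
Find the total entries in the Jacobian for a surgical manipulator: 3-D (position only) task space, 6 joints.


Given: task space dimension = 3, joints = 6
Jacobian is a 3 x 6 matrix
Total entries = rows * columns
Total = 3 * 6
Total = 18

18


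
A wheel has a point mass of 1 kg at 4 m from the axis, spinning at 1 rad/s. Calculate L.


Given: m = 1 kg, r = 4 m, omega = 1 rad/s
For a point mass: I = m*r^2
I = 1*4^2 = 1*16 = 16
L = I*omega = 16*1
L = 16 kg*m^2/s

16 kg*m^2/s


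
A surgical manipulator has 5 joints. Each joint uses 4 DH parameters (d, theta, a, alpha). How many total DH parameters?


Given: 5 joints, 4 DH parameters per joint (d, theta, a, alpha)
Total DH parameters = number_of_joints * 4
Total = 5 * 4
Total = 20

20


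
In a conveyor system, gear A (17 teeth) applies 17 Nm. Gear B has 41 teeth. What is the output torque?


Given: N1 = 17, N2 = 41, T1 = 17 Nm
Using T2/T1 = N2/N1
T2 = T1 * N2 / N1
T2 = 17 * 41 / 17
T2 = 697 / 17
T2 = 41 Nm

41 Nm


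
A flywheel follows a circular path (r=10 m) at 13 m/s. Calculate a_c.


Given: v = 13 m/s, r = 10 m
Using a_c = v^2 / r
a_c = 13^2 / 10
a_c = 169 / 10
a_c = 169/10 m/s^2

169/10 m/s^2
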